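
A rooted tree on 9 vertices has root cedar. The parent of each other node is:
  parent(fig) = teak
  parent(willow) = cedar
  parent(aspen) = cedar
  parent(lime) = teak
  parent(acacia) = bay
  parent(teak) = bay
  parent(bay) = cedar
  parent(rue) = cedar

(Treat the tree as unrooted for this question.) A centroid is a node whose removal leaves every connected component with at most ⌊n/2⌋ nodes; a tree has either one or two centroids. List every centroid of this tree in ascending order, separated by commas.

If bay is removed the pieces have sizes 4, 3, 1, all ≤ ⌊9/2⌋ = 4.
No neighbour of bay does as well, so bay is the unique centroid.

bay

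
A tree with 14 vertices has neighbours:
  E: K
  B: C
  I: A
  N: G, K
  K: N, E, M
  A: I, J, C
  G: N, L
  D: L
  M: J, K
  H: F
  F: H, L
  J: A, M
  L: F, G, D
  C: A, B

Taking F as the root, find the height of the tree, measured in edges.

A deepest node is B, reached by F – L – G – N – K – M – J – A – C – B.
That path has 9 edges, so the height is 9.

9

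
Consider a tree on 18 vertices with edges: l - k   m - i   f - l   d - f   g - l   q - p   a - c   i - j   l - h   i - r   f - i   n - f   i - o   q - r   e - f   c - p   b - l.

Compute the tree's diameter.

8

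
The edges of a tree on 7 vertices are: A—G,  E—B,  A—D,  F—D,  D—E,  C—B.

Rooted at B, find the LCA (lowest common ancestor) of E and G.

E

E's ancestor chain is E, B and G's is G, A, D, E, B; they first meet at E.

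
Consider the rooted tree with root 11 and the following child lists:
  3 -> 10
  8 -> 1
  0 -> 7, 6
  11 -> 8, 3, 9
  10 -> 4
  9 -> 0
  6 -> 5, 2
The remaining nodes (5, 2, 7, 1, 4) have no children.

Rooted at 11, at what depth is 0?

Climbing from 0 to the root: 0 → 9 → 11. That's 2 steps.

2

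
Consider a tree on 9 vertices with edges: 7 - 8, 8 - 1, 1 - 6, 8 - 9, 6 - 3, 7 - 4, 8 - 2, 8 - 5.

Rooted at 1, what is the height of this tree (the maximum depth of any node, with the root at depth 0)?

3

A deepest node is 4, reached by 1 – 8 – 7 – 4.
That path has 3 edges, so the height is 3.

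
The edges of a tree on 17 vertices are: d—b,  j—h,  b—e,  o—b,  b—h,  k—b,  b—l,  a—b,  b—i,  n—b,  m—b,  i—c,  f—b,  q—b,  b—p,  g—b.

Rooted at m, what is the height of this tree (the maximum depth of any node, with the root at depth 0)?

c sits deepest: m–b–i–c — 3 edges from the root.

3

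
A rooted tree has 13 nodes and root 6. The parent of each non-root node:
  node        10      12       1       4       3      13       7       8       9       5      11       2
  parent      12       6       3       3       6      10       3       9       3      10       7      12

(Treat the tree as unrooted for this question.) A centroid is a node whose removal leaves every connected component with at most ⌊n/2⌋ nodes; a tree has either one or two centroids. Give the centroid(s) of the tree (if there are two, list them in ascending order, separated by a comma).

3

If 3 is removed the pieces have sizes 6, 2, 2, 1, 1, all ≤ ⌊13/2⌋ = 6.
Every other node leaves some component of size > 6, so the centroid is unique.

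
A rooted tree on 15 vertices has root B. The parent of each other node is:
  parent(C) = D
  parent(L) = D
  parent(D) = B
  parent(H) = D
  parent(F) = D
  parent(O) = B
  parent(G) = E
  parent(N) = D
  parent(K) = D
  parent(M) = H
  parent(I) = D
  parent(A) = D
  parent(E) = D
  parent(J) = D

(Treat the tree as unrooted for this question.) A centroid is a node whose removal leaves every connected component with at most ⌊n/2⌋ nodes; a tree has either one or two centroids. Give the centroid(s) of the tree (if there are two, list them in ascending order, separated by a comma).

D

Removing D splits the tree into components of sizes 2, 2, 2, 1, 1, 1, 1, 1, 1, 1, 1; the largest is 2 ≤ ⌊15/2⌋ = 7.
No neighbour of D does as well, so D is the unique centroid.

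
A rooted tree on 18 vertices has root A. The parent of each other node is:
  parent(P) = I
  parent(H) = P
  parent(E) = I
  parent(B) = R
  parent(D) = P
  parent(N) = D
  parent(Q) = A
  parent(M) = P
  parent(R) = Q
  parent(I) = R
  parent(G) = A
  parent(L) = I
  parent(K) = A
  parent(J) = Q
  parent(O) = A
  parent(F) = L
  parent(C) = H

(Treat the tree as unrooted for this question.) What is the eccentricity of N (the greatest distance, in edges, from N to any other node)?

The node farthest from N is G (K, O also at distance 7), via N-D-P-I-R-Q-A-G — 7 edges.

7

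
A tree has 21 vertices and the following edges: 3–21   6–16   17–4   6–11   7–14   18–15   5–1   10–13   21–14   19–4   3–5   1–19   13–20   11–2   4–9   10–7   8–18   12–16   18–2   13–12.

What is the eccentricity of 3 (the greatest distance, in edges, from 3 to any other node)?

12

The node farthest from 3 is 15 (8 also at distance 12), via 3 – 21 – 14 – 7 – 10 – 13 – 12 – 16 – 6 – 11 – 2 – 18 – 15 — 12 edges.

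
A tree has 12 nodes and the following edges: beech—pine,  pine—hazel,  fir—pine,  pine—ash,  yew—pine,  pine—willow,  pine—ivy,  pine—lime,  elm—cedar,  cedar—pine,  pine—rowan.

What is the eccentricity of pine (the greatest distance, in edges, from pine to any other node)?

2

A farthest node from pine is elm.
The path pine–cedar–elm has 2 edges.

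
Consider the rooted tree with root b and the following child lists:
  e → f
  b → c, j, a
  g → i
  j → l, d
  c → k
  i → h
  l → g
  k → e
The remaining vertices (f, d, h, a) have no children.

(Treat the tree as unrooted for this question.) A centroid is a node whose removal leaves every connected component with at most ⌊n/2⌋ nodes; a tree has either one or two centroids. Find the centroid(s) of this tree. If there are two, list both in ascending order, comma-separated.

If b is removed the pieces have sizes 6, 4, 1, all ≤ ⌊12/2⌋ = 6.
Its neighbour j also leaves a largest component of size 6, so both are centroids.

b, j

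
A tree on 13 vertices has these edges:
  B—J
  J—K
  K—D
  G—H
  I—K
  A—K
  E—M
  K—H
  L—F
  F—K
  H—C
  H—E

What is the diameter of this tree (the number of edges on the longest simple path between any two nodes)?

5

BFS from M reaches L last, at distance 5; BFS from L confirms no node is farther.
Path: M–E–H–K–F–L.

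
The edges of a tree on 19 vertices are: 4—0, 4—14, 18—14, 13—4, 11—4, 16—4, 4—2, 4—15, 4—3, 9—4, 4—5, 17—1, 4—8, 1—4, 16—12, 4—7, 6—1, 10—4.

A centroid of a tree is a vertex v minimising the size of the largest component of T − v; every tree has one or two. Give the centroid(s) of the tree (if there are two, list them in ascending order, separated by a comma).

4

Delete 4: the remaining components have sizes 3, 2, 2, 1, 1, 1, 1, 1, 1, 1, 1, 1, 1, 1. Max 3 ≤ 9, so 4 is a centroid.
Every other node leaves some component of size > 9, so the centroid is unique.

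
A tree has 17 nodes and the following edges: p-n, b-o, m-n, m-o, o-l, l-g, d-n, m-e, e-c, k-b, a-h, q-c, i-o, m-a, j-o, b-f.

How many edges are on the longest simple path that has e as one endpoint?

The node farthest from e is f (g, k also at distance 4), via e–m–o–b–f — 4 edges.

4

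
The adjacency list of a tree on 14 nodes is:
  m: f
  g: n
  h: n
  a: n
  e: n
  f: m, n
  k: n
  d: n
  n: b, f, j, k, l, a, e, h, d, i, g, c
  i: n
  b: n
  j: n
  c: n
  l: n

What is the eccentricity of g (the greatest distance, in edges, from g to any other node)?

3

A farthest node from g is m.
The path g-n-f-m has 3 edges.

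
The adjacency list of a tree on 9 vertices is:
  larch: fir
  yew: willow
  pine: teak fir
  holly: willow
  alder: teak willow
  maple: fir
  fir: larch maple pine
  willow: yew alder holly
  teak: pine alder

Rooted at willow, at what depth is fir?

Climbing from fir to the root: fir → pine → teak → alder → willow. That's 4 steps.

4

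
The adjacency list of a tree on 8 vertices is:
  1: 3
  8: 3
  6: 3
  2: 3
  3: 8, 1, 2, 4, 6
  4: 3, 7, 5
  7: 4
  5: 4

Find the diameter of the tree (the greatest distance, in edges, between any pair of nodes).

3

Starting from 5, a farthest node is 6 at distance 3.
One longest path: 5 - 4 - 3 - 6.
So the diameter is 3.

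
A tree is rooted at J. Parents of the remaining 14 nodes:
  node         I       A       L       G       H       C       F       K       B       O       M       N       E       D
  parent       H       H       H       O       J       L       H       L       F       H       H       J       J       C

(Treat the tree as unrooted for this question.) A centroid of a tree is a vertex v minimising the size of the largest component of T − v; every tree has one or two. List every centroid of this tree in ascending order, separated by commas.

H

If H is removed the pieces have sizes 4, 3, 2, 2, 1, 1, 1, all ≤ ⌊15/2⌋ = 7.
Every other node leaves some component of size > 7, so the centroid is unique.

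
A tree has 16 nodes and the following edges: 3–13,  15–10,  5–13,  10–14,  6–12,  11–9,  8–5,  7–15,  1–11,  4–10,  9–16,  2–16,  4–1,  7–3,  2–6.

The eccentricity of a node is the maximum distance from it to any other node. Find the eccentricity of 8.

14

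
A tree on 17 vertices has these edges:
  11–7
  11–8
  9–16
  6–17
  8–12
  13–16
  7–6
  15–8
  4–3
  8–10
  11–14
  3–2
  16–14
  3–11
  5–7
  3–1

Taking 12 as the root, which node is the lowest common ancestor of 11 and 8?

Path 11→root: 11 8 12; path 8→root: 8 12.
First common node: 8.

8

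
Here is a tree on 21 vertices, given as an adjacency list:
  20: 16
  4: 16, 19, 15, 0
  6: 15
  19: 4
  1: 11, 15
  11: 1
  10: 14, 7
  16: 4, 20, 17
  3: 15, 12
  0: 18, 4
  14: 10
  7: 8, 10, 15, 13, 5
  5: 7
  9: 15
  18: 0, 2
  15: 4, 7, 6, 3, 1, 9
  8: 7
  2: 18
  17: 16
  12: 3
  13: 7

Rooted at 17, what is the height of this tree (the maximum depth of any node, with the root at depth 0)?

The longest root-to-leaf path is 17–16–4–15–7–10–14 (6 edges).

6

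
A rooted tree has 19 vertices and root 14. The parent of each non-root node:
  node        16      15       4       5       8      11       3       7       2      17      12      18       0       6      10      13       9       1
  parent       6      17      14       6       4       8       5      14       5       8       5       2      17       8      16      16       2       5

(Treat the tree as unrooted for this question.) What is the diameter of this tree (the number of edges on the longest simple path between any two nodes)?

7

A longest path is 7 - 14 - 4 - 8 - 6 - 5 - 2 - 9, with 7 edges.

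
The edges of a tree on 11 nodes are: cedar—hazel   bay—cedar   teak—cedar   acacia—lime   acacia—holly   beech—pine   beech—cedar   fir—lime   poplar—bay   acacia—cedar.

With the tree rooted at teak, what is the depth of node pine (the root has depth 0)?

3

Path from teak to pine: teak → cedar → beech → pine, which has 3 edges.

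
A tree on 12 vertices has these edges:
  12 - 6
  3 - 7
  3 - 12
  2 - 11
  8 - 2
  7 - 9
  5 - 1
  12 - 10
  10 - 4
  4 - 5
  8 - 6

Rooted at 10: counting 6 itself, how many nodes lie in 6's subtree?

4

6's subtree: {6, 8, 2, 11}, size 4.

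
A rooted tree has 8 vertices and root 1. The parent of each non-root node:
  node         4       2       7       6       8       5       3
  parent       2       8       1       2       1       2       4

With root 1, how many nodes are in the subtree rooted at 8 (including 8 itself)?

6

Descendants of 8 (including itself): 8, 2, 4, 5, 6, 3. That's 6.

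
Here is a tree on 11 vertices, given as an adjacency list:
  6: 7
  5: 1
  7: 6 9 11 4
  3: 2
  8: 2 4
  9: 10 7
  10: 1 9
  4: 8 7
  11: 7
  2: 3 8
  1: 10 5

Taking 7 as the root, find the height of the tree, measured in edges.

4

3 sits deepest: 7 – 4 – 8 – 2 – 3 — 4 edges from the root.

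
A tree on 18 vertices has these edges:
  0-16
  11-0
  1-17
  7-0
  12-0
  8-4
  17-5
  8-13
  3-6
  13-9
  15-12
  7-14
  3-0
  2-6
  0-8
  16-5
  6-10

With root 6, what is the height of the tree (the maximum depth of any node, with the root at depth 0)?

6

A deepest node is 1, reached by 6 – 3 – 0 – 16 – 5 – 17 – 1.
That path has 6 edges, so the height is 6.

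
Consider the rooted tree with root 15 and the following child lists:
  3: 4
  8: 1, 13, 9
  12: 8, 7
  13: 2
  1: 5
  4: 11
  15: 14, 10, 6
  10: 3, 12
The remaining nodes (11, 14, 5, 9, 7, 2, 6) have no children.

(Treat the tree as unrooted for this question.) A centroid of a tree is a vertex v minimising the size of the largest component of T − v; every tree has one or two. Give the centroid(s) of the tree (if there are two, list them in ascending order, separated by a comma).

12

Delete 12: the remaining components have sizes 7, 6, 1. Max 7 ≤ 7, so 12 is a centroid.
Every other node leaves some component of size > 7, so the centroid is unique.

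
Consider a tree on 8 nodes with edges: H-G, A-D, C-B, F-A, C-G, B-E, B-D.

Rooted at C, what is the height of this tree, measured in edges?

A deepest node is F, reached by C → B → D → A → F.
That path has 4 edges, so the height is 4.

4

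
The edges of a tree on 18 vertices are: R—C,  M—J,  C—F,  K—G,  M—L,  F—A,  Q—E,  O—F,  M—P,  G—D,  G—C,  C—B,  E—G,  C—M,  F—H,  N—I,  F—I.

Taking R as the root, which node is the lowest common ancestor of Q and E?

E

Ancestors of Q (toward the root): Q, E, G, C, R.
Ancestors of E: E, G, C, R.
The deepest node appearing in both lists is E.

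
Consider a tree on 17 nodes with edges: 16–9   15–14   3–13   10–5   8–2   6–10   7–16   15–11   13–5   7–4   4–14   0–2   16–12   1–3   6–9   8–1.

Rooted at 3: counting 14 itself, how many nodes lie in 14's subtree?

The subtree rooted at 14 contains: 14, 15, 11 — 3 nodes.

3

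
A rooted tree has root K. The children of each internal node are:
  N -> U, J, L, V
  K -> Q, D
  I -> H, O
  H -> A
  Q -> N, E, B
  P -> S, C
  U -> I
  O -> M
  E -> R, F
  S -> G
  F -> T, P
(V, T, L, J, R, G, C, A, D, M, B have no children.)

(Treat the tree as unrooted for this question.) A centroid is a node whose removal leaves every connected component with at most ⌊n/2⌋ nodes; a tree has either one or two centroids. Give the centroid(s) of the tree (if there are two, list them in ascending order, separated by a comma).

Q

If Q is removed the pieces have sizes 10, 8, 2, 1, all ≤ ⌊22/2⌋ = 11.
Every other node leaves some component of size > 11, so the centroid is unique.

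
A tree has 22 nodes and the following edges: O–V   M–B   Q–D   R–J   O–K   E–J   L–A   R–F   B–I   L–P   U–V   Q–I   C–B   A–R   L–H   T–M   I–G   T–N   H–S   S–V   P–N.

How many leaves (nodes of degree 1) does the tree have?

7

Degree-1 nodes: C, D, E, F, G, K, U — 7 of them.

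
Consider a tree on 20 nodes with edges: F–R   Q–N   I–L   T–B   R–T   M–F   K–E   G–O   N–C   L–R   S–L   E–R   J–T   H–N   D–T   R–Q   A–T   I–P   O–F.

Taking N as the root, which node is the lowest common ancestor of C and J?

N

Ancestors of C (toward the root): C, N.
Ancestors of J: J, T, R, Q, N.
The deepest node appearing in both lists is N.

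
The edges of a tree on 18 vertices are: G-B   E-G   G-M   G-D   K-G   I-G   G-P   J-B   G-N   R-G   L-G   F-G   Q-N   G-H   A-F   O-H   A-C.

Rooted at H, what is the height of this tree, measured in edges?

C sits deepest: H → G → F → A → C — 4 edges from the root.

4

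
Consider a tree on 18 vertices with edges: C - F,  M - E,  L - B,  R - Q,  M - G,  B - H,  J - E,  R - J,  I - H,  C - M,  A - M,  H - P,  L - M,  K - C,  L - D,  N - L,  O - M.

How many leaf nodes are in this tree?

Degree-1 nodes: A, D, F, G, I, K, N, O, P, Q — 10 of them.

10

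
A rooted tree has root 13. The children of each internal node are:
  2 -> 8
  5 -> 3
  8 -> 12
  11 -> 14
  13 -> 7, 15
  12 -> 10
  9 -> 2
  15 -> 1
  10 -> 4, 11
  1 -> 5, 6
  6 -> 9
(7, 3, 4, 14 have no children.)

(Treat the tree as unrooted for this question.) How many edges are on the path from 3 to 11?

Walking from 3: 3 - 5 - 1 - 6 - 9 - 2 - 8 - 12 - 10 - 11. Length 9.

9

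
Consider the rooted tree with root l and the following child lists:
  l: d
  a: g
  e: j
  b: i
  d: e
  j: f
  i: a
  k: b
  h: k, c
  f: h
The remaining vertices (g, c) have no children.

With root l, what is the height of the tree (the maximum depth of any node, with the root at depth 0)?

10

A deepest node is g, reached by l → d → e → j → f → h → k → b → i → a → g.
That path has 10 edges, so the height is 10.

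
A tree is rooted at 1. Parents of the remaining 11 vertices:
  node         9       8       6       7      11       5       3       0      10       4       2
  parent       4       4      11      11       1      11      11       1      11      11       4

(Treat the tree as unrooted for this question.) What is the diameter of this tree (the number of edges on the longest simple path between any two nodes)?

4

A longest path is 8-4-11-1-0, with 4 edges.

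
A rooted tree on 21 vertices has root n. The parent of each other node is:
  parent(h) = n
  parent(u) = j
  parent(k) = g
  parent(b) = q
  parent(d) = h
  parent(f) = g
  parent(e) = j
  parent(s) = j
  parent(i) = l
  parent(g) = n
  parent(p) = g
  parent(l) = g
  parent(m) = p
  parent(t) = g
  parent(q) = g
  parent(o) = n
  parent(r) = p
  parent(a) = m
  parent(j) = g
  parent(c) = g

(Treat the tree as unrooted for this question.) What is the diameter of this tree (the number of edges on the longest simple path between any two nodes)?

Starting from a, a farthest node is d at distance 6.
One longest path: a – m – p – g – n – h – d.
So the diameter is 6.

6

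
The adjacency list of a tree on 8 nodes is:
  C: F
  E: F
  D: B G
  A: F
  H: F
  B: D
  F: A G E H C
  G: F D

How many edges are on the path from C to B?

4

C – F – G – D – B: 4 edges.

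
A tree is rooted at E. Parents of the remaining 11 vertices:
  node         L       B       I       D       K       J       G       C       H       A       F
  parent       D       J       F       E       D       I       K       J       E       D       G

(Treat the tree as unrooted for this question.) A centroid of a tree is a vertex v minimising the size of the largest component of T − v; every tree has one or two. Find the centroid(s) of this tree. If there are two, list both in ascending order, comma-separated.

If K is removed the pieces have sizes 6, 5, all ≤ ⌊12/2⌋ = 6.
G is adjacent to K and is also a centroid (the largest component after removing it is likewise 6).

G, K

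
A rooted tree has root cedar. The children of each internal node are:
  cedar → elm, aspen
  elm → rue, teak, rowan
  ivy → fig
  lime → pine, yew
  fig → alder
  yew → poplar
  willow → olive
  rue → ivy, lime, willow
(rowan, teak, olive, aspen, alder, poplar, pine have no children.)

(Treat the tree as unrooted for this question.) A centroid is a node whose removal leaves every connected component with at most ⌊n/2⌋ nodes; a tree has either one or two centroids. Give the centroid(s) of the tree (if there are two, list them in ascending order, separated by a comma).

If rue is removed the pieces have sizes 5, 4, 3, 2, all ≤ ⌊15/2⌋ = 7.
No neighbour of rue does as well, so rue is the unique centroid.

rue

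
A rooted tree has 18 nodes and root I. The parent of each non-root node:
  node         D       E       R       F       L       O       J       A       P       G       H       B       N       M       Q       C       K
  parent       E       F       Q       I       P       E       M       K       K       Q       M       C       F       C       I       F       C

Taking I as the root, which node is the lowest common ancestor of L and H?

C

Ancestors of L (toward the root): L, P, K, C, F, I.
Ancestors of H: H, M, C, F, I.
The deepest node appearing in both lists is C.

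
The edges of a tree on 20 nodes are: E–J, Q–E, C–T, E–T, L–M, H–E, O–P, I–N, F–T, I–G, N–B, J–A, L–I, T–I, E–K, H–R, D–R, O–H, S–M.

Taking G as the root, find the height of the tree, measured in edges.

6

A deepest node is D, reached by G–I–T–E–H–R–D.
That path has 6 edges, so the height is 6.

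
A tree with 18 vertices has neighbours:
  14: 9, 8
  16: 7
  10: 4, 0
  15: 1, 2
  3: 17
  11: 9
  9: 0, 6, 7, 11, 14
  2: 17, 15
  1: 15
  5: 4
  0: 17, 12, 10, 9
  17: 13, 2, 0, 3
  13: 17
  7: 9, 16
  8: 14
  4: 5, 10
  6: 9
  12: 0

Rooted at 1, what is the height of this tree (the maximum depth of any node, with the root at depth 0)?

A deepest node is 5, reached by 1-15-2-17-0-10-4-5.
That path has 7 edges, so the height is 7.

7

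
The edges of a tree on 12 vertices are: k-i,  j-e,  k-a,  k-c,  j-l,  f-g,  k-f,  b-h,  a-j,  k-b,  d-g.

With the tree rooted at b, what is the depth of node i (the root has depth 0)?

2

b → k → i — 2 edges.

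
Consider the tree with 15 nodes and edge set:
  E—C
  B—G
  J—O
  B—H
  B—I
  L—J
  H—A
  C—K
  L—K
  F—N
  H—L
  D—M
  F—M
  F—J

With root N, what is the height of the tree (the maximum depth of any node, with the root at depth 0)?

6

The longest root-to-leaf path is N → F → J → L → H → B → G (6 edges).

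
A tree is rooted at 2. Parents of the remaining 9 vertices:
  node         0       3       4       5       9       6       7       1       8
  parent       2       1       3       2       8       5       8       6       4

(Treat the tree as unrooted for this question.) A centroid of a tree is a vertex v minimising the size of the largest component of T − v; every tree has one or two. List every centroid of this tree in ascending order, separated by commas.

Removing 1 splits the tree into components of sizes 5, 4; the largest is 5 ≤ ⌊10/2⌋ = 5.
Its neighbour 3 also leaves a largest component of size 5, so both are centroids.

1, 3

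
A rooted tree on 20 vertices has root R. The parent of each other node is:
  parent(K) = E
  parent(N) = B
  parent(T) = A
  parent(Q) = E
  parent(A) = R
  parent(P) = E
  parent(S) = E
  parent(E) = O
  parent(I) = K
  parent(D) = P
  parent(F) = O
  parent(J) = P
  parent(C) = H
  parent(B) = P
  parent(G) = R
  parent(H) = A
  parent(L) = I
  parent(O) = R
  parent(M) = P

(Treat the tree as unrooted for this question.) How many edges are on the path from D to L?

D–P–E–K–I–L: 5 edges.

5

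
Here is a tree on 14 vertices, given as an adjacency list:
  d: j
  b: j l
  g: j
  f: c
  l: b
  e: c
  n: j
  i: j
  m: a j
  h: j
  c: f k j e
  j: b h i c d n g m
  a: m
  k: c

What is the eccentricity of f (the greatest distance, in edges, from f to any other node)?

4

A farthest node from f is l (a also at distance 4).
The path f-c-j-b-l has 4 edges.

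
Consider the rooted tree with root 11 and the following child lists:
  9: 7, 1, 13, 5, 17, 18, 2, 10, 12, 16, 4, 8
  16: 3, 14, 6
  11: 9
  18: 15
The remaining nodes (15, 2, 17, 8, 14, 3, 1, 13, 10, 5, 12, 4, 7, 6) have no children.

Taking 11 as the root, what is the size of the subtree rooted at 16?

4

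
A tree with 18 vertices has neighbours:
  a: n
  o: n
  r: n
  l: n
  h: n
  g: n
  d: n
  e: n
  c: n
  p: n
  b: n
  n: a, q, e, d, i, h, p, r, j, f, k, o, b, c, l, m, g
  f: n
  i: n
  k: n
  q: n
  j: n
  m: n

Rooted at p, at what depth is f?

2

p–n–f — 2 edges.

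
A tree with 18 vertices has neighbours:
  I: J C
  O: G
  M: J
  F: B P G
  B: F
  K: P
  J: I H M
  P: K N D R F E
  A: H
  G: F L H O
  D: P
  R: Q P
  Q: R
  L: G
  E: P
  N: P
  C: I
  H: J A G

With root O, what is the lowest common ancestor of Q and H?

Q's ancestor chain is Q, R, P, F, G, O and H's is H, G, O; they first meet at G.

G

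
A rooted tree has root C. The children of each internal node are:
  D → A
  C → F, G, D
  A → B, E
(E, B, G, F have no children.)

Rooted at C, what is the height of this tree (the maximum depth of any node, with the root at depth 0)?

B sits deepest: C – D – A – B — 3 edges from the root.

3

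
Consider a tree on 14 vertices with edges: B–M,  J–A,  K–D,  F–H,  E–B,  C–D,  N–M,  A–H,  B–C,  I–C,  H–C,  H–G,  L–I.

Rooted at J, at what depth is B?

4

J → A → H → C → B — 4 edges.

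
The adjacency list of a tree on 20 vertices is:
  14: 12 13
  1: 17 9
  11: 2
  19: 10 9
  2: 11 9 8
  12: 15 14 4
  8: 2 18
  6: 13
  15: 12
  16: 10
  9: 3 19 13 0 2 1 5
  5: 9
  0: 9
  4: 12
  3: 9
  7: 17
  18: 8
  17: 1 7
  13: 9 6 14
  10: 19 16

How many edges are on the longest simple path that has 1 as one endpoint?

A farthest node from 1 is 15 (4 also at distance 5).
The path 1–9–13–14–12–15 has 5 edges.

5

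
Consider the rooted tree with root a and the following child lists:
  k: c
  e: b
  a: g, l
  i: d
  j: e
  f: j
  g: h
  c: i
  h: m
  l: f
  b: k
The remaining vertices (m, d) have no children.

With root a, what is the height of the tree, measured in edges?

9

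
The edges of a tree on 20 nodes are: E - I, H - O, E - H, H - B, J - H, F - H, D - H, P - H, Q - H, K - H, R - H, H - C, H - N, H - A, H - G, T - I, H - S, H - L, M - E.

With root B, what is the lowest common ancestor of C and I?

C's ancestor chain is C, H, B and I's is I, E, H, B; they first meet at H.

H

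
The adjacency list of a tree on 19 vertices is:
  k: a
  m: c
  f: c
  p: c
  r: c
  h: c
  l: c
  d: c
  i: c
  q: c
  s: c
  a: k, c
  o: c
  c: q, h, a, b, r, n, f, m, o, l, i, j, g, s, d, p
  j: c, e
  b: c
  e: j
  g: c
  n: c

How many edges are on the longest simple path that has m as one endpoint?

The node farthest from m is e (k also at distance 3), via m-c-j-e — 3 edges.

3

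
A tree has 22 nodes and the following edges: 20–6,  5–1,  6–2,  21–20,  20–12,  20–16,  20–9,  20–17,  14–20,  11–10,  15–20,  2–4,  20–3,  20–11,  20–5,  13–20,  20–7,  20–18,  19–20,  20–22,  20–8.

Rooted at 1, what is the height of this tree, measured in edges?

5

A deepest node is 4, reached by 1–5–20–6–2–4.
That path has 5 edges, so the height is 5.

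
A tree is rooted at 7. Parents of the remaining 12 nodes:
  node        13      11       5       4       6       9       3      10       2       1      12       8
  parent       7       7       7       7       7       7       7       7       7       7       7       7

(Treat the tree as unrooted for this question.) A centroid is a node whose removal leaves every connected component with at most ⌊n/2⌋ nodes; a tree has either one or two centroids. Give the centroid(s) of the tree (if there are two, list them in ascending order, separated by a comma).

Removing 7 splits the tree into components of sizes 1, 1, 1, 1, 1, 1, 1, 1, 1, 1, 1, 1; the largest is 1 ≤ ⌊13/2⌋ = 6.
Every other node leaves some component of size > 6, so the centroid is unique.

7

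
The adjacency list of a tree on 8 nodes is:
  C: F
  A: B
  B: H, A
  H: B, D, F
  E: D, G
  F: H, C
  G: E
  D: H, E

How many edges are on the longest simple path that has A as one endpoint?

Distances from A peak at 5, attained at G.
A–B–H–D–E–G

5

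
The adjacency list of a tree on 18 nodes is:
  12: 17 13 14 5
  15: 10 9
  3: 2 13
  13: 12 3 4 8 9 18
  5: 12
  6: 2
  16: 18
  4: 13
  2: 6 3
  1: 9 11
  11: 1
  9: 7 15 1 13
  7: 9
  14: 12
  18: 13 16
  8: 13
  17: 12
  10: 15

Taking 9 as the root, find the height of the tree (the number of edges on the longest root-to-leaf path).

The longest root-to-leaf path is 9-13-3-2-6 (4 edges).

4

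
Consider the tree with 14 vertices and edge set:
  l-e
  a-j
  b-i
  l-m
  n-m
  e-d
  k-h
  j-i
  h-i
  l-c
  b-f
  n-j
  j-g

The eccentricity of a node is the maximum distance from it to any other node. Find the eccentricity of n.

4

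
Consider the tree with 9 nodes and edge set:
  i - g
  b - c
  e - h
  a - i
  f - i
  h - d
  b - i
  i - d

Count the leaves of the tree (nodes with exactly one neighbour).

The leaves are a, c, e, f, g.
That is 5 leaves.

5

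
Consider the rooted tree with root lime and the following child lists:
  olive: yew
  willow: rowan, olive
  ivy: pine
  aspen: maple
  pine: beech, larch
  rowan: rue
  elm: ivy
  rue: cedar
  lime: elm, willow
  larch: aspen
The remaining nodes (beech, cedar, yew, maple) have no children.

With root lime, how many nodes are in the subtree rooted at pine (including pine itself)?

The subtree rooted at pine contains: pine, beech, larch, aspen, maple — 5 nodes.

5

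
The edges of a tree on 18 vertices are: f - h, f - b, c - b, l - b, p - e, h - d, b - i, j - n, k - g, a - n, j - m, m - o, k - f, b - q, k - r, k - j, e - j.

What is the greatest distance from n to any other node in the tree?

5

A farthest node from n is q (c, i, l, d also at distance 5).
The path n – j – k – f – b – q has 5 edges.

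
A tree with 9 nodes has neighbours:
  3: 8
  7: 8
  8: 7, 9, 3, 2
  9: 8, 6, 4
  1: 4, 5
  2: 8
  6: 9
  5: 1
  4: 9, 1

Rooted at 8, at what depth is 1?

Climbing from 1 to the root: 1 – 4 – 9 – 8. That's 3 steps.

3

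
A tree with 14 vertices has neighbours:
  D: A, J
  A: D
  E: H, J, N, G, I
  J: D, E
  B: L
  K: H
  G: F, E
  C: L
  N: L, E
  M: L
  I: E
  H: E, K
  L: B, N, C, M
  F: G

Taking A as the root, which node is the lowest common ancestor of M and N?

N

Ancestors of M (toward the root): M, L, N, E, J, D, A.
Ancestors of N: N, E, J, D, A.
The deepest node appearing in both lists is N.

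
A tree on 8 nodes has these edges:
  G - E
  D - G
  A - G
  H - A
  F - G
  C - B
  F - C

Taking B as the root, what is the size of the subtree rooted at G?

5

G's subtree: {G, A, D, E, H}, size 5.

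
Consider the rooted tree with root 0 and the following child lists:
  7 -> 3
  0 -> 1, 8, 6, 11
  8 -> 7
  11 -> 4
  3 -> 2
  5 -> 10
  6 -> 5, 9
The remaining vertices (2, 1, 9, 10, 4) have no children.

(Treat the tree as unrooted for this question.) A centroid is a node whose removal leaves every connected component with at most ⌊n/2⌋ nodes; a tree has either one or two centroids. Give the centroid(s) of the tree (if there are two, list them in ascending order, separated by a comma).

If 0 is removed the pieces have sizes 4, 4, 2, 1, all ≤ ⌊12/2⌋ = 6.
No neighbour of 0 does as well, so 0 is the unique centroid.

0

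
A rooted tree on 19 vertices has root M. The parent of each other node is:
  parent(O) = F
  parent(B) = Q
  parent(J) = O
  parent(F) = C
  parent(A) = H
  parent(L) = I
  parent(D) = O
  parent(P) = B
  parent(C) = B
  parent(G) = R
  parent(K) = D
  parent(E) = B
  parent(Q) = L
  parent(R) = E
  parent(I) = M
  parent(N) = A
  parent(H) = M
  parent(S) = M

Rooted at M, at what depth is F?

Path from M to F: M – I – L – Q – B – C – F, which has 6 edges.

6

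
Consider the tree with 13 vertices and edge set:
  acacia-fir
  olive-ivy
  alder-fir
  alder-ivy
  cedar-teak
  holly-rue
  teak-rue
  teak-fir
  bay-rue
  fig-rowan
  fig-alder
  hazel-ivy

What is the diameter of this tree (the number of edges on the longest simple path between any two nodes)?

6

BFS from bay reaches rowan last, at distance 6; BFS from rowan confirms no node is farther.
Path: bay - rue - teak - fir - alder - fig - rowan.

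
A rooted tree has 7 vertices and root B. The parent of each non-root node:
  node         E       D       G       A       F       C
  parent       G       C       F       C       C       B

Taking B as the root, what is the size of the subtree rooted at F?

3

The subtree rooted at F contains: F, G, E — 3 nodes.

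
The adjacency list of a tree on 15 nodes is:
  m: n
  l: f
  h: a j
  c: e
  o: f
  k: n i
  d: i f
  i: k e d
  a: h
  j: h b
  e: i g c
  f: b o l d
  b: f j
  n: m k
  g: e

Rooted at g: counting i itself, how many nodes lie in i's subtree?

12

The subtree rooted at i contains: i, d, k, f, n, l, b, o, m, j, h, a — 12 nodes.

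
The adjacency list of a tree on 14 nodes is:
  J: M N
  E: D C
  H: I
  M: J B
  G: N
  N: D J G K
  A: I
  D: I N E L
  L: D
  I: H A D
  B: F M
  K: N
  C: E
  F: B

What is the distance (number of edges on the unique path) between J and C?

4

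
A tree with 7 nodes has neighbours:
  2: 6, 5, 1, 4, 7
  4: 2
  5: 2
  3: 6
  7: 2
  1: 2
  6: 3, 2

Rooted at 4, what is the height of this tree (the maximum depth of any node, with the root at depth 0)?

The longest root-to-leaf path is 4–2–6–3 (3 edges).

3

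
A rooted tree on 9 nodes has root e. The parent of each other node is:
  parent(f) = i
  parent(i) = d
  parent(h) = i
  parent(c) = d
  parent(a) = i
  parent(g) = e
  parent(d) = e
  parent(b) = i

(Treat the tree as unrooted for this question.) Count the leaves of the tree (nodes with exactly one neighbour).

6

Degree-1 nodes: a, b, c, f, g, h — 6 of them.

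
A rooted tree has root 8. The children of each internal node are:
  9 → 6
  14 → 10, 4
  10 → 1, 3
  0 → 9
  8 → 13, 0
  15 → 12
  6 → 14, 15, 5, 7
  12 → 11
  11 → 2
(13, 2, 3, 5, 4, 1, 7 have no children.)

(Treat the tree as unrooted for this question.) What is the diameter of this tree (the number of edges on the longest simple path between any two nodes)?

8

A longest path is 13 – 8 – 0 – 9 – 6 – 15 – 12 – 11 – 2, with 8 edges.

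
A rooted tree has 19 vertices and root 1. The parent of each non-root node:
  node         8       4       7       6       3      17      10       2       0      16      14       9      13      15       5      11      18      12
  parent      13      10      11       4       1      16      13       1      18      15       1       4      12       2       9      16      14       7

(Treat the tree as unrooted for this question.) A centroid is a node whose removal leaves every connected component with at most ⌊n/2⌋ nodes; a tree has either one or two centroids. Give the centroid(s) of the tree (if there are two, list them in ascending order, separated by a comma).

11

Removing 11 splits the tree into components of sizes 9, 9; the largest is 9 ≤ ⌊19/2⌋ = 9.
No neighbour of 11 does as well, so 11 is the unique centroid.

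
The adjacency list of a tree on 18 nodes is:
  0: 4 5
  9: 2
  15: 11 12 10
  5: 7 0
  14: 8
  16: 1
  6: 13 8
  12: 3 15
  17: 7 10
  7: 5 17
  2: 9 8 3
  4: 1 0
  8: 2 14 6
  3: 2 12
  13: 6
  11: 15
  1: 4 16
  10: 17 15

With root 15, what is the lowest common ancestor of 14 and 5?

14's ancestor chain is 14, 8, 2, 3, 12, 15 and 5's is 5, 7, 17, 10, 15; they first meet at 15.

15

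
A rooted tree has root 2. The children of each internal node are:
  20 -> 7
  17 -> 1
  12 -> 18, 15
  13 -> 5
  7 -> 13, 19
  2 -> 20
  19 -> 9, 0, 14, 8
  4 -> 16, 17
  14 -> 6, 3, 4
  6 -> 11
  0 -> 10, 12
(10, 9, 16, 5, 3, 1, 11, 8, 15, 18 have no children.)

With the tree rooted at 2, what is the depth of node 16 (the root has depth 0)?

Climbing from 16 to the root: 16 → 4 → 14 → 19 → 7 → 20 → 2. That's 6 steps.

6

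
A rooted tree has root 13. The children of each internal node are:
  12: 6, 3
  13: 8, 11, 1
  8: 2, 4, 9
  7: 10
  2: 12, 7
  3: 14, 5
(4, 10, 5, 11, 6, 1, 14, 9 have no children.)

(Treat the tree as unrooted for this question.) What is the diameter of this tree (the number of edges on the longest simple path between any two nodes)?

Starting from 5, a farthest node is 11 at distance 6.
One longest path: 5-3-12-2-8-13-11.
So the diameter is 6.

6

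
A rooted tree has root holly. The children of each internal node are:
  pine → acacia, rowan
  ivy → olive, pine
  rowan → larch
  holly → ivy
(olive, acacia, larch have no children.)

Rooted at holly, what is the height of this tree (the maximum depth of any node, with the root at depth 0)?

The longest root-to-leaf path is holly – ivy – pine – rowan – larch (4 edges).

4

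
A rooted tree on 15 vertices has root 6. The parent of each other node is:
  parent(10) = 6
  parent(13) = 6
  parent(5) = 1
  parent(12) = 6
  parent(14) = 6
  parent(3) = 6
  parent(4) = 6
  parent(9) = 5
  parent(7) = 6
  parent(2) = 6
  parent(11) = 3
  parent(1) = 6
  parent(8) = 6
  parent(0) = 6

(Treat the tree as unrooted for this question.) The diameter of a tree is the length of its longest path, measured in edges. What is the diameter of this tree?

5

BFS from 9 reaches 11 last, at distance 5; BFS from 11 confirms no node is farther.
Path: 9 – 5 – 1 – 6 – 3 – 11.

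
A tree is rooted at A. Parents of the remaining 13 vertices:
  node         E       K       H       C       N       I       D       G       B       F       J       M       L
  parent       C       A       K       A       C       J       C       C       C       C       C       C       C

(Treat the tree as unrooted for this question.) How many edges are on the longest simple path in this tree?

BFS from H reaches I last, at distance 5; BFS from I confirms no node is farther.
Path: H–K–A–C–J–I.

5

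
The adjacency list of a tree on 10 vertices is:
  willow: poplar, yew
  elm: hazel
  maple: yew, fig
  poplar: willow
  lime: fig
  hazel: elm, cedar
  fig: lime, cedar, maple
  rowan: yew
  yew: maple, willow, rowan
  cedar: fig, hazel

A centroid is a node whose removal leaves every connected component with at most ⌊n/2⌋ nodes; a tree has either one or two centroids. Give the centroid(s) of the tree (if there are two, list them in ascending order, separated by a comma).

fig, maple

If maple is removed the pieces have sizes 5, 4, all ≤ ⌊10/2⌋ = 5.
Its neighbour fig also leaves a largest component of size 5, so both are centroids.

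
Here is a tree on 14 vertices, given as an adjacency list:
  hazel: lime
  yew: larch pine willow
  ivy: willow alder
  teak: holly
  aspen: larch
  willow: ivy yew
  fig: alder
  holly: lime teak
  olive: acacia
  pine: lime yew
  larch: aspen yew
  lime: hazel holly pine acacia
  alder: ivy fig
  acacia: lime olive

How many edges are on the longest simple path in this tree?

Starting from teak, a farthest node is fig at distance 8.
One longest path: teak–holly–lime–pine–yew–willow–ivy–alder–fig.
So the diameter is 8.

8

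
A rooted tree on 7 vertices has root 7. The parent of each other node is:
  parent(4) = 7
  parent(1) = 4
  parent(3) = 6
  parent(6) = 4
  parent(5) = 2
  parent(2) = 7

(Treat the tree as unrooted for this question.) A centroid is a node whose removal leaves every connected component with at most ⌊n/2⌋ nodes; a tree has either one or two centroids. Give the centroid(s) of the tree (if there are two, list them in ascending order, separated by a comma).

4

If 4 is removed the pieces have sizes 3, 2, 1, all ≤ ⌊7/2⌋ = 3.
No neighbour of 4 does as well, so 4 is the unique centroid.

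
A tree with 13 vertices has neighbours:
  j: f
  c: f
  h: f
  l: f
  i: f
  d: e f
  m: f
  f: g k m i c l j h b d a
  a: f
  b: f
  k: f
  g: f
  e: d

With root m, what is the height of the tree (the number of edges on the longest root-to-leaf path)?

e sits deepest: m – f – d – e — 3 edges from the root.

3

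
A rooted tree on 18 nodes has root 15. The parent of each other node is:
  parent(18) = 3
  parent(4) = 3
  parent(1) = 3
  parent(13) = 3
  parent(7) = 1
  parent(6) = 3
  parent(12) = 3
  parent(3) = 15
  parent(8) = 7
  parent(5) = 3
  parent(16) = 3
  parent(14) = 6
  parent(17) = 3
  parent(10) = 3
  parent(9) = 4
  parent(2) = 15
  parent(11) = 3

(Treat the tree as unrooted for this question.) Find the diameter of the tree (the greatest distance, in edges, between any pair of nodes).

A longest path is 8 – 7 – 1 – 3 – 15 – 2, with 5 edges.

5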